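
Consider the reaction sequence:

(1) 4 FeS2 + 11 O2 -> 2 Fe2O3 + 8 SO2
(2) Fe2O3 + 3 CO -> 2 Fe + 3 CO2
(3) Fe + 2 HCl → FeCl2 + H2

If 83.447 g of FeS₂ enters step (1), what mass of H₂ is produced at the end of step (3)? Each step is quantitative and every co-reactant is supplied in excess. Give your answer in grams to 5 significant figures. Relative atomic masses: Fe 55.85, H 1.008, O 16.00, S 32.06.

M(FeS2) = 55.85 + 2(32.06) = 119.97 g/mol.
M(H2) = 2(1.008) = 2.016 g/mol.
n(FeS2) = 83.447 / 119.97 = 0.695566 mol.
Reaction (1): FeS2→Fe2O3 ratio 4:2 ⇒ n(Fe2O3) = 0.347783 mol.
Reaction (2): Fe2O3→Fe ratio 1:2 ⇒ n(Fe) = 0.695566 mol.
Reaction (3): Fe→H2 ratio 1:1 ⇒ n(H2) = 0.695566 mol.
Mass of H2 = 0.695566 × 2.016 = 1.40226 g.

1.4023 g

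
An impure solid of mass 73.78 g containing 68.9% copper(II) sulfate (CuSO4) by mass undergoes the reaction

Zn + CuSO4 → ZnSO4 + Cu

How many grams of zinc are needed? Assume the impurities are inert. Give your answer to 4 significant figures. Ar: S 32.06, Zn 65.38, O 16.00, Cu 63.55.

20.82 g

Mass of pure CuSO4 = 73.78 g × 0.689 = 50.834 g.
M(CuSO4) = 63.55 + 32.06 + 4(16.00) = 159.61 g/mol.
M(Zn) = 65.38 g/mol.
n(CuSO4) = 50.834 g / 159.61 g/mol = 0.31849 mol.
From the equation the CuSO4:Zn mole ratio is 1:1, so n(Zn) = 0.31849 × 1/1 = 0.31849 mol.
Mass of Zn = 0.31849 mol × 65.38 g/mol = 20.823 g.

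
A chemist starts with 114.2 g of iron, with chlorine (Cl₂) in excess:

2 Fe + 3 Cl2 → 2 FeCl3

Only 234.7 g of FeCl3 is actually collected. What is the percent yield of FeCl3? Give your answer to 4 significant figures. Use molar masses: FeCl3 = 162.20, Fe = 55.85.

n(Fe) = 114.20 g / 55.85 g/mol = 2.0448 mol.
From the equation the Fe:FeCl3 mole ratio is 2:2, so n(FeCl3) = 2.0448 × 2/2 = 2.0448 mol.
Mass of FeCl3 = 2.0448 mol × 162.20 g/mol = 331.66 g.
This is the theoretical yield. Percent yield = 234.7 g / 331.66 g × 100% = 70.765%.

70.77 %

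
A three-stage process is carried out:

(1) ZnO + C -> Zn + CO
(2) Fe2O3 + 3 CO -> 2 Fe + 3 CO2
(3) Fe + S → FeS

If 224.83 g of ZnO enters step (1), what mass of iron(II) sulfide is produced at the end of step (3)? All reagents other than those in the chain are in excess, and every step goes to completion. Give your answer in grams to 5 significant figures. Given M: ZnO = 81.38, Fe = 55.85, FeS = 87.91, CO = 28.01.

n(ZnO) = 224.83 / 81.38 = 2.76272 mol.
Reaction (1): ZnO→CO ratio 1:1 ⇒ n(CO) = 2.76272 mol.
Reaction (2): CO→Fe ratio 3:2 ⇒ n(Fe) = 1.84181 mol.
Reaction (3): Fe→FeS ratio 1:1 ⇒ n(FeS) = 1.84181 mol.
Mass of FeS = 1.84181 × 87.91 = 161.914 g.

161.91 g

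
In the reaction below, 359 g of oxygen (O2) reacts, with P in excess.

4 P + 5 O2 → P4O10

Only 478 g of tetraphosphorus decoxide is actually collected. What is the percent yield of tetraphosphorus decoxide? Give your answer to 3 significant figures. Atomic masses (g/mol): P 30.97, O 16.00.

M(O2) = 2(16.00) = 32.00 g/mol.
M(P4O10) = 4(30.97) + 10(16.00) = 283.88 g/mol.
n(O2) = 359.0 g / 32.00 g/mol = 11.22 mol.
From the equation the O2:P4O10 mole ratio is 5:1, so n(P4O10) = 11.22 × 1/5 = 2.244 mol.
Mass of P4O10 = 2.244 mol × 283.88 g/mol = 637.0 g.
This is the theoretical yield. Percent yield = 478 g / 637.0 g × 100% = 75.04%.

75.0 %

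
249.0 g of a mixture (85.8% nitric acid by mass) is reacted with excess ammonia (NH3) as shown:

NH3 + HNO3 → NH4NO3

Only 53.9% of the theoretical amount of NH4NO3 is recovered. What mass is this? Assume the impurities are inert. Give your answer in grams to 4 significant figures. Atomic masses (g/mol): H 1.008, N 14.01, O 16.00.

Pure HNO3 available = 249.0 g × 0.858 = 213.64 g.
M(HNO3) = 1.008 + 14.01 + 3(16.00) = 63.018 g/mol.
M(NH4NO3) = 2(14.01) + 4(1.008) + 3(16.00) = 80.052 g/mol.
n(HNO3) = 213.64 g / 63.018 g/mol = 3.3902 mol.
From the equation the HNO3:NH4NO3 mole ratio is 1:1, so n(NH4NO3) = 3.3902 × 1/1 = 3.3902 mol.
Mass of NH4NO3 = 3.3902 mol × 80.052 g/mol = 271.39 g.
Actual mass collected = 271.39 g × 0.539 = 146.28 g.

146.3 g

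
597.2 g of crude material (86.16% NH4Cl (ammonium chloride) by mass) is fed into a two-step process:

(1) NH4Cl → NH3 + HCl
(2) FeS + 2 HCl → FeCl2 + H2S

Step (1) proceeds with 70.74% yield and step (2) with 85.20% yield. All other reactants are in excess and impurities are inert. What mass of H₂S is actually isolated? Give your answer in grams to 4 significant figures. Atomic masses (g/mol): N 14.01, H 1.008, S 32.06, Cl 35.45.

98.78 g

Pure NH4Cl = 597.2 × 0.8616 = 514.55 g.
M(NH4Cl) = 14.01 + 4(1.008) + 35.45 = 53.492 g/mol.
M(H2S) = 2(1.008) + 32.06 = 34.076 g/mol.
n(NH4Cl) = 514.55 / 53.492 = 9.6191 mol.
Step 1 (NH4Cl:HCl = 1:1): theoretical n(HCl) = 9.6191 mol; at 70.74% yield, n(HCl) = 6.8046 mol.
Step 2 (HCl:H2S = 2:1): theoretical n(H2S) = 3.4023 mol, so theoretical mass = 3.4023 × 34.076 = 115.94 g.
At 85.20% yield, actual mass of H2S = 115.94 × 0.8520 = 98.778 g.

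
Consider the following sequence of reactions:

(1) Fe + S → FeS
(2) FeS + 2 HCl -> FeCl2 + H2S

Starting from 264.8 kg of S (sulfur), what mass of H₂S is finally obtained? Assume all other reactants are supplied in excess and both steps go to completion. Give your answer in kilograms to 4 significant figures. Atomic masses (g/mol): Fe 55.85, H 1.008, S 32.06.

M(S) = 32.06 g/mol.
M(H2S) = 2(1.008) + 32.06 = 34.076 g/mol.
264.8 kg = 264800 g.
n(S) = 264800 / 32.06 = 8259.5 mol.
Step 1 gives a 1:1 ratio of S to FeS, so n(FeS) = 8259.5 mol.
In step 2 the FeS:H2S ratio is 1:1, so n(H2S) = 8259.5 mol.
Mass of H2S = 8259.5 × 34.076 = 281450 g = 281.5 kg.

281.5 kg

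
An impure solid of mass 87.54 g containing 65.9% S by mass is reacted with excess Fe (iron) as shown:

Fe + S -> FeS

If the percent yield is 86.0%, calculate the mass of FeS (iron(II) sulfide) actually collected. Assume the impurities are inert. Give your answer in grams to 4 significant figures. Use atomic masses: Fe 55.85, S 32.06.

Pure S available = 87.54 g × 0.659 = 57.689 g.
M(S) = 32.06 g/mol.
M(FeS) = 55.85 + 32.06 = 87.91 g/mol.
n(S) = 57.689 g / 32.06 g/mol = 1.7994 mol.
From the equation the S:FeS mole ratio is 1:1, so n(FeS) = 1.7994 × 1/1 = 1.7994 mol.
Mass of FeS = 1.7994 mol × 87.91 g/mol = 158.19 g.
Actual mass collected = 158.19 g × 0.860 = 136.04 g.

136.0 g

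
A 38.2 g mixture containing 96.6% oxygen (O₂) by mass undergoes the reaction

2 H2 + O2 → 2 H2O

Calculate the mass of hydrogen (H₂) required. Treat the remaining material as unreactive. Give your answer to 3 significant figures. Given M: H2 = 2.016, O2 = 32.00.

Mass of pure O2 = 38.2 g × 0.966 = 36.90 g.
n(O2) = 36.90 g / 32.00 g/mol = 1.153 mol.
From the equation the O2:H2 mole ratio is 1:2, so n(H2) = 1.153 × 2/1 = 2.306 mol.
Mass of H2 = 2.306 mol × 2.016 g/mol = 4.650 g.

4.65 g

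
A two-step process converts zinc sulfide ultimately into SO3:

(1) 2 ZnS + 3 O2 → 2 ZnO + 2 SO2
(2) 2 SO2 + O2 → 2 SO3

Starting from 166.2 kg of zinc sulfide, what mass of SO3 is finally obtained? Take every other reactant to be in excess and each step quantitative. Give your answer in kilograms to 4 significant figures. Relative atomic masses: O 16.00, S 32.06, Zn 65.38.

136.6 kg

M(ZnS) = 65.38 + 32.06 = 97.44 g/mol.
M(SO3) = 32.06 + 3(16.00) = 80.06 g/mol.
166.2 kg = 166200 g.
n(ZnS) = 166200 / 97.44 = 1705.7 mol.
Step 1 gives a 2:2 ratio of ZnS to SO2, so n(SO2) = 1705.7 mol.
In step 2 the SO2:SO3 ratio is 2:2, so n(SO3) = 1705.7 mol.
Mass of SO3 = 1705.7 × 80.06 = 136560 g = 136.6 kg.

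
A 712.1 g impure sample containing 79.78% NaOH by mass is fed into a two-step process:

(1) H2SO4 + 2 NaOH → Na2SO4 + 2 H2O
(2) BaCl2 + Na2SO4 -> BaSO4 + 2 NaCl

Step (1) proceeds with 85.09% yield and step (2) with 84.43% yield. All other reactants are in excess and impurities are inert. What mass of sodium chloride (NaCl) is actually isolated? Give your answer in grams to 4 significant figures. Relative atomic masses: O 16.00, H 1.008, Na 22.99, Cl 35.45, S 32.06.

Pure NaOH = 712.1 × 0.7978 = 568.11 g.
M(NaOH) = 22.99 + 16.00 + 1.008 = 39.998 g/mol.
M(NaCl) = 22.99 + 35.45 = 58.44 g/mol.
n(NaOH) = 568.11 / 39.998 = 14.204 mol.
Step 1 (NaOH:Na2SO4 = 2:1): theoretical n(Na2SO4) = 7.1018 mol; at 85.09% yield, n(Na2SO4) = 6.0429 mol.
Step 2 (Na2SO4:NaCl = 1:2): theoretical n(NaCl) = 12.086 mol, so theoretical mass = 12.086 × 58.44 = 706.29 g.
At 84.43% yield, actual mass of NaCl = 706.29 × 0.8443 = 596.32 g.

596.3 g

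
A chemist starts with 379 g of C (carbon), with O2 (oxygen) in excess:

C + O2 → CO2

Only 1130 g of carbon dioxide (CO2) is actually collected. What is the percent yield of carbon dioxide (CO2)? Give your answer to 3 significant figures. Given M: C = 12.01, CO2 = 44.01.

81.4 %

n(C) = 379.0 g / 12.01 g/mol = 31.56 mol.
From the equation the C:CO2 mole ratio is 1:1, so n(CO2) = 31.56 × 1/1 = 31.56 mol.
Mass of CO2 = 31.56 mol × 44.01 g/mol = 1389 g.
This is the theoretical yield. Percent yield = 1130 g / 1389 g × 100% = 81.36%.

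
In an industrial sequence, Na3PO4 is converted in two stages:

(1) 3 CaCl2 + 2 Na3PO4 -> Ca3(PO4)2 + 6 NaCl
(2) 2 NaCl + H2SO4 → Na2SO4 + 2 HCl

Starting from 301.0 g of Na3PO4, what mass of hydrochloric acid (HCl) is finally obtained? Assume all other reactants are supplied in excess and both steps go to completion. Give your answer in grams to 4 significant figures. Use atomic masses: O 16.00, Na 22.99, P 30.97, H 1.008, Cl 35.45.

200.8 g

M(Na3PO4) = 3(22.99) + 30.97 + 4(16.00) = 163.94 g/mol.
M(HCl) = 1.008 + 35.45 = 36.458 g/mol.
n(Na3PO4) = 301.00 / 163.94 = 1.8360 mol.
Step 1 gives a 2:6 ratio of Na3PO4 to NaCl, so n(NaCl) = 5.5081 mol.
In step 2 the NaCl:HCl ratio is 2:2, so n(HCl) = 5.5081 mol.
Mass of HCl = 5.5081 × 36.458 = 200.81 g.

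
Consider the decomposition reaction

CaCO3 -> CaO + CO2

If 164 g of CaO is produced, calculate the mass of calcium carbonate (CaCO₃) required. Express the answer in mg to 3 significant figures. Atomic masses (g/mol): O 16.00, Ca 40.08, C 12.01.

293000 mg

M(CaO) = 40.08 + 16.00 = 56.08 g/mol.
M(CaCO3) = 40.08 + 12.01 + 3(16.00) = 100.09 g/mol.
n(CaO) = 164.0 g / 56.08 g/mol = 2.924 mol.
From the equation the CaO:CaCO3 mole ratio is 1:1, so n(CaCO3) = 2.924 × 1/1 = 2.924 mol.
Mass of CaCO3 = 2.924 mol × 100.09 g/mol = 292.7 g.
Converting to mg: 292.7 g = 293000 mg.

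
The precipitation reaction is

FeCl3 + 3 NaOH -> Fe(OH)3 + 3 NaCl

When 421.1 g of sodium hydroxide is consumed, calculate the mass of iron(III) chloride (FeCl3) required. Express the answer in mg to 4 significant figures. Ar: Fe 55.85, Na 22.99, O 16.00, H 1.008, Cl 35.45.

569200 mg

M(NaOH) = 22.99 + 16.00 + 1.008 = 39.998 g/mol.
M(FeCl3) = 55.85 + 3(35.45) = 162.20 g/mol.
n(NaOH) = 421.10 g / 39.998 g/mol = 10.528 mol.
From the equation the NaOH:FeCl3 mole ratio is 3:1, so n(FeCl3) = 10.528 × 1/3 = 3.5093 mol.
Mass of FeCl3 = 3.5093 mol × 162.20 g/mol = 569.22 g.
Converting to mg: 569.22 g = 569200 mg.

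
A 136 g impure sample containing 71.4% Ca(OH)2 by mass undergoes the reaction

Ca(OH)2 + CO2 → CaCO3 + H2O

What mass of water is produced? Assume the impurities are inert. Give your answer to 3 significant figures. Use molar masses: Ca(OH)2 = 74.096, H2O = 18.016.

23.6 g

Mass of pure Ca(OH)2 = 136 g × 0.714 = 97.10 g.
n(Ca(OH)2) = 97.10 g / 74.096 g/mol = 1.311 mol.
From the equation the Ca(OH)2:H2O mole ratio is 1:1, so n(H2O) = 1.311 × 1/1 = 1.311 mol.
Mass of H2O = 1.311 mol × 18.016 g/mol = 23.61 g.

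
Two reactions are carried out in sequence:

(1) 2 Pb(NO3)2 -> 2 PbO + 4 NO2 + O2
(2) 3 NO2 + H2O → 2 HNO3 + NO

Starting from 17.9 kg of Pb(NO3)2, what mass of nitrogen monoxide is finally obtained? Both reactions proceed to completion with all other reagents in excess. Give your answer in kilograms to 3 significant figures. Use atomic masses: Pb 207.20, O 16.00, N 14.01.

1.08 kg

M(Pb(NO3)2) = 207.20 + 2(14.01) + 6(16.00) = 331.22 g/mol.
M(NO) = 14.01 + 16.00 = 30.01 g/mol.
17.9 kg = 17900 g.
n(Pb(NO3)2) = 17900 / 331.22 = 54.04 mol.
Step 1 gives a 2:4 ratio of Pb(NO3)2 to NO2, so n(NO2) = 108.1 mol.
In step 2 the NO2:NO ratio is 3:1, so n(NO) = 36.03 mol.
Mass of NO = 36.03 × 30.01 = 1081 g = 1.08 kg.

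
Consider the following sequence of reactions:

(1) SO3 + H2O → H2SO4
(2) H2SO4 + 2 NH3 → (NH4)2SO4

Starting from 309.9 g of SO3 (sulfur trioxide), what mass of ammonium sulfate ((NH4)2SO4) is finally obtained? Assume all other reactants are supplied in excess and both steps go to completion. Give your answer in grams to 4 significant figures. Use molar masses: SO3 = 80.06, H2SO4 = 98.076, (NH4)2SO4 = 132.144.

n(SO3) = 309.90 / 80.06 = 3.8708 mol.
Step 1 gives a 1:1 ratio of SO3 to H2SO4, so n(H2SO4) = 3.8708 mol.
In step 2 the H2SO4:(NH4)2SO4 ratio is 1:1, so n((NH4)2SO4) = 3.8708 mol.
Mass of (NH4)2SO4 = 3.8708 × 132.144 = 511.51 g.

511.5 g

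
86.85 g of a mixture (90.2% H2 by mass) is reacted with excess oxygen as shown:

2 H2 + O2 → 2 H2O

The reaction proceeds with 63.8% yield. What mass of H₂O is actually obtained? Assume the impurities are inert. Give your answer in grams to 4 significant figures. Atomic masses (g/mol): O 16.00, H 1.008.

Pure H2 available = 86.85 g × 0.902 = 78.339 g.
M(H2) = 2(1.008) = 2.016 g/mol.
M(H2O) = 2(1.008) + 16.00 = 18.016 g/mol.
n(H2) = 78.339 g / 2.016 g/mol = 38.858 mol.
From the equation the H2:H2O mole ratio is 2:2, so n(H2O) = 38.858 × 2/2 = 38.858 mol.
Mass of H2O = 38.858 mol × 18.016 g/mol = 700.07 g.
Actual mass collected = 700.07 g × 0.638 = 446.65 g.

446.6 g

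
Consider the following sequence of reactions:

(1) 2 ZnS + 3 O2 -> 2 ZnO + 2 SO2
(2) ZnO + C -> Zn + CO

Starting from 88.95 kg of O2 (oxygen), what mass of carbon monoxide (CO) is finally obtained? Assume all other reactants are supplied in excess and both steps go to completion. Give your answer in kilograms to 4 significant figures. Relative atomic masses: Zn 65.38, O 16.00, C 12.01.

M(O2) = 2(16.00) = 32.00 g/mol.
M(CO) = 12.01 + 16.00 = 28.01 g/mol.
88.95 kg = 88950 g.
n(O2) = 88950 / 32.00 = 2779.7 mol.
Step 1 gives a 3:2 ratio of O2 to ZnO, so n(ZnO) = 1853.1 mol.
In step 2 the ZnO:CO ratio is 1:1, so n(CO) = 1853.1 mol.
Mass of CO = 1853.1 × 28.01 = 51906 g = 51.91 kg.

51.91 kg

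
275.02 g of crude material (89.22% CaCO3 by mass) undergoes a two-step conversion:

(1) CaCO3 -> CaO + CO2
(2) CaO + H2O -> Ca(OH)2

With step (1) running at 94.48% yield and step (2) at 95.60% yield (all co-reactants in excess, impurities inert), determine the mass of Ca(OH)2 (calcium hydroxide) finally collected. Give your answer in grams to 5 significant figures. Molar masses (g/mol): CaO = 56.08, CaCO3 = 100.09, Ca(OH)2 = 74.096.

164.07 g

Pure CaCO3 = 275.02 × 0.8922 = 245.373 g.
n(CaCO3) = 245.373 / 100.09 = 2.45152 mol.
Step 1 (CaCO3:CaO = 1:1): theoretical n(CaO) = 2.45152 mol; at 94.48% yield, n(CaO) = 2.31620 mol.
Step 2 (CaO:Ca(OH)2 = 1:1): theoretical n(Ca(OH)2) = 2.31620 mol, so theoretical mass = 2.31620 × 74.096 = 171.621 g.
At 95.60% yield, actual mass of Ca(OH)2 = 171.621 × 0.9560 = 164.070 g.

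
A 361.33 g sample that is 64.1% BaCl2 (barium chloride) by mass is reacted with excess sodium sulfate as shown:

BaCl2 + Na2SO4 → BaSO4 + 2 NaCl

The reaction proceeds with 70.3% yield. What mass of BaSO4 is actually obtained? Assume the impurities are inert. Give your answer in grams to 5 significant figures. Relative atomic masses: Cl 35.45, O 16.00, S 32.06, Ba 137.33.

Pure BaCl2 available = 361.33 g × 0.641 = 231.613 g.
M(BaCl2) = 137.33 + 2(35.45) = 208.23 g/mol.
M(BaSO4) = 137.33 + 32.06 + 4(16.00) = 233.39 g/mol.
n(BaCl2) = 231.613 g / 208.23 g/mol = 1.11229 mol.
From the equation the BaCl2:BaSO4 mole ratio is 1:1, so n(BaSO4) = 1.11229 × 1/1 = 1.11229 mol.
Mass of BaSO4 = 1.11229 mol × 233.39 g/mol = 259.598 g.
Actual mass collected = 259.598 g × 0.703 = 182.497 g.

182.50 g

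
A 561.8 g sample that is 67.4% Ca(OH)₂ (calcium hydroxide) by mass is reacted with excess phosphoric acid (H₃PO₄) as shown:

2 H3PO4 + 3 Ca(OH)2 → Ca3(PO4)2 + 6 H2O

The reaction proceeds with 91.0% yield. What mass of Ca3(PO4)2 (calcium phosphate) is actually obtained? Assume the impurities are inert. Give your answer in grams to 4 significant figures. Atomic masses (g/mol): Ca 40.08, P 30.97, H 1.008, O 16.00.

Pure Ca(OH)2 available = 561.8 g × 0.674 = 378.65 g.
M(Ca(OH)2) = 40.08 + 2(16.00) + 2(1.008) = 74.096 g/mol.
M(Ca3(PO4)2) = 3(40.08) + 2(30.97) + 8(16.00) = 310.18 g/mol.
n(Ca(OH)2) = 378.65 g / 74.096 g/mol = 5.1103 mol.
From the equation the Ca(OH)2:Ca3(PO4)2 mole ratio is 3:1, so n(Ca3(PO4)2) = 5.1103 × 1/3 = 1.7034 mol.
Mass of Ca3(PO4)2 = 1.7034 mol × 310.18 g/mol = 528.37 g.
Actual mass collected = 528.37 g × 0.910 = 480.82 g.

480.8 g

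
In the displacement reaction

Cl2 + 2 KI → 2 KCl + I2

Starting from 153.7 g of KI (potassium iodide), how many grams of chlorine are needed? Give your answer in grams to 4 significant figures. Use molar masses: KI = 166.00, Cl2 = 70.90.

n(KI) = 153.70 g / 166.00 g/mol = 0.92590 mol.
From the equation the KI:Cl2 mole ratio is 2:1, so n(Cl2) = 0.92590 × 1/2 = 0.46295 mol.
Mass of Cl2 = 0.46295 mol × 70.90 g/mol = 32.823 g.

32.82 g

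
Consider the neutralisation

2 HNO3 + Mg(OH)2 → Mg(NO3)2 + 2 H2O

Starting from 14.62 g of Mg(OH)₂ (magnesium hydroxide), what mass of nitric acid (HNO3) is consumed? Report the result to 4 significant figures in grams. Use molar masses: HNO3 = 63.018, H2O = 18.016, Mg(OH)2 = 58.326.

31.59 g

n(Mg(OH)2) = 14.620 g / 58.326 g/mol = 0.25066 mol.
From the equation the Mg(OH)2:HNO3 mole ratio is 1:2, so n(HNO3) = 0.25066 × 2/1 = 0.50132 mol.
Mass of HNO3 = 0.50132 mol × 63.018 g/mol = 31.592 g.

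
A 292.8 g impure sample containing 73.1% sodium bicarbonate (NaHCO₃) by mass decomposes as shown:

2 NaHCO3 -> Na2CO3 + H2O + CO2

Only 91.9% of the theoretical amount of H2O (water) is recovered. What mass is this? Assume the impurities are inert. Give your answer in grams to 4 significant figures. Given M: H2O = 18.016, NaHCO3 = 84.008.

21.09 g

Pure NaHCO3 available = 292.8 g × 0.731 = 214.04 g.
n(NaHCO3) = 214.04 g / 84.008 g/mol = 2.5478 mol.
From the equation the NaHCO3:H2O mole ratio is 2:1, so n(H2O) = 2.5478 × 1/2 = 1.2739 mol.
Mass of H2O = 1.2739 mol × 18.016 g/mol = 22.951 g.
Actual mass collected = 22.951 g × 0.919 = 21.092 g.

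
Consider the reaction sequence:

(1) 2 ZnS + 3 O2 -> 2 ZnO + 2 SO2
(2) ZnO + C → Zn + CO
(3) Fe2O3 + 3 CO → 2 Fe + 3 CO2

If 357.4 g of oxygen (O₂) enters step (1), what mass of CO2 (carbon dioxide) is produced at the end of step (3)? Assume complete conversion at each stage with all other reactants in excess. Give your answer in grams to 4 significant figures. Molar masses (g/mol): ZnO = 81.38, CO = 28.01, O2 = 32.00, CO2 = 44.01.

327.7 g

n(O2) = 357.4 / 32.00 = 11.169 mol.
Reaction (1): O2→ZnO ratio 3:2 ⇒ n(ZnO) = 7.4458 mol.
Reaction (2): ZnO→CO ratio 1:1 ⇒ n(CO) = 7.4458 mol.
Reaction (3): CO→CO2 ratio 3:3 ⇒ n(CO2) = 7.4458 mol.
Mass of CO2 = 7.4458 × 44.01 = 327.69 g.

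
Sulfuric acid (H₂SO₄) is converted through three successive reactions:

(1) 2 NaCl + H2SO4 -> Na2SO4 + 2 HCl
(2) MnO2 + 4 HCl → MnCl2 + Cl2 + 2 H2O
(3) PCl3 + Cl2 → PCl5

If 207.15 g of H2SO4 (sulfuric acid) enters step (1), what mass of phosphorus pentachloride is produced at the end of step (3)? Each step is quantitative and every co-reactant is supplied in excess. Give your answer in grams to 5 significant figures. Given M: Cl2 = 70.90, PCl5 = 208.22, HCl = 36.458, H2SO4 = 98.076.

n(H2SO4) = 207.15 / 98.076 = 2.11214 mol.
Reaction (1): H2SO4→HCl ratio 1:2 ⇒ n(HCl) = 4.22428 mol.
Reaction (2): HCl→Cl2 ratio 4:1 ⇒ n(Cl2) = 1.05607 mol.
Reaction (3): Cl2→PCl5 ratio 1:1 ⇒ n(PCl5) = 1.05607 mol.
Mass of PCl5 = 1.05607 × 208.22 = 219.895 g.

219.89 g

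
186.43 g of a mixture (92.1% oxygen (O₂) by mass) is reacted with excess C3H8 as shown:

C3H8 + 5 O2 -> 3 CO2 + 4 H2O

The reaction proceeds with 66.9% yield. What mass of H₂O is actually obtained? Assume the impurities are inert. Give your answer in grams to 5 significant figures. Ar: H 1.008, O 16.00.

51.737 g

Pure O2 available = 186.43 g × 0.921 = 171.702 g.
M(O2) = 2(16.00) = 32.00 g/mol.
M(H2O) = 2(1.008) + 16.00 = 18.016 g/mol.
n(O2) = 171.702 g / 32.00 g/mol = 5.36569 mol.
From the equation the O2:H2O mole ratio is 5:4, so n(H2O) = 5.36569 × 4/5 = 4.29255 mol.
Mass of H2O = 4.29255 mol × 18.016 g/mol = 77.3346 g.
Actual mass collected = 77.3346 g × 0.669 = 51.7368 g.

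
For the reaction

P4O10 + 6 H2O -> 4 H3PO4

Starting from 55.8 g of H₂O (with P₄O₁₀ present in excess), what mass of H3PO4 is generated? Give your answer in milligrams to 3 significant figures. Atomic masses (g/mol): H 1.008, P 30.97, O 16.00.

M(H2O) = 2(1.008) + 16.00 = 18.016 g/mol.
M(H3PO4) = 3(1.008) + 30.97 + 4(16.00) = 97.994 g/mol.
n(H2O) = 55.80 g / 18.016 g/mol = 3.097 mol.
From the equation the H2O:H3PO4 mole ratio is 6:4, so n(H3PO4) = 3.097 × 4/6 = 2.065 mol.
Mass of H3PO4 = 2.065 mol × 97.994 g/mol = 202.3 g.
Converting to mg: 202.3 g = 202000 mg.

202000 mg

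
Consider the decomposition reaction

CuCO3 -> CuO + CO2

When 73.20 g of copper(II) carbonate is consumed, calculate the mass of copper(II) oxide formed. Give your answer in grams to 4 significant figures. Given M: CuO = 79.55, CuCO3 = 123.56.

47.13 g

n(CuCO3) = 73.200 g / 123.56 g/mol = 0.59242 mol.
From the equation the CuCO3:CuO mole ratio is 1:1, so n(CuO) = 0.59242 × 1/1 = 0.59242 mol.
Mass of CuO = 0.59242 mol × 79.55 g/mol = 47.127 g.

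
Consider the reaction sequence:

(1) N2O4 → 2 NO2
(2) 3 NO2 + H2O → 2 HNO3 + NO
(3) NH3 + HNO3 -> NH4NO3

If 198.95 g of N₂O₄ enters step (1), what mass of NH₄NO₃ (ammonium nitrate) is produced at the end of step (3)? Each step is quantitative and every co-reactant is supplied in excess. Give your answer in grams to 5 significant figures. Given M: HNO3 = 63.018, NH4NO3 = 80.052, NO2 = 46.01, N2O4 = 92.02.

230.77 g

n(N2O4) = 198.95 / 92.02 = 2.16203 mol.
Reaction (1): N2O4→NO2 ratio 1:2 ⇒ n(NO2) = 4.32406 mol.
Reaction (2): NO2→HNO3 ratio 3:2 ⇒ n(HNO3) = 2.88271 mol.
Reaction (3): HNO3→NH4NO3 ratio 1:1 ⇒ n(NH4NO3) = 2.88271 mol.
Mass of NH4NO3 = 2.88271 × 80.052 = 230.766 g.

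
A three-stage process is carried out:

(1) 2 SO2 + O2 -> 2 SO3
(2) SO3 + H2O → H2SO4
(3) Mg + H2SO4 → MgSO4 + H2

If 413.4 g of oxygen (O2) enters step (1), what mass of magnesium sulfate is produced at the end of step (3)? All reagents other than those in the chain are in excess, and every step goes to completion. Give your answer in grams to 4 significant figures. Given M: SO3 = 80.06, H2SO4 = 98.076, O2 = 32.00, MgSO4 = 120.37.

n(O2) = 413.4 / 32.00 = 12.919 mol.
Reaction (1): O2→SO3 ratio 1:2 ⇒ n(SO3) = 25.837 mol.
Reaction (2): SO3→H2SO4 ratio 1:1 ⇒ n(H2SO4) = 25.837 mol.
Reaction (3): H2SO4→MgSO4 ratio 1:1 ⇒ n(MgSO4) = 25.837 mol.
Mass of MgSO4 = 25.837 × 120.37 = 3110.1 g.

3110 g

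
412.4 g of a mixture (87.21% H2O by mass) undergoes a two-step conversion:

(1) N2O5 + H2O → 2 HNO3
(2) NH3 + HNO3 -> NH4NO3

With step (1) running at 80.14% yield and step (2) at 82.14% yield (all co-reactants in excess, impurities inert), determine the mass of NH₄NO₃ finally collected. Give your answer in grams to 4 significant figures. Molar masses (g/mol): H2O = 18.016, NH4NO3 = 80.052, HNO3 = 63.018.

2104 g

Pure H2O = 412.4 × 0.8721 = 359.65 g.
n(H2O) = 359.65 / 18.016 = 19.963 mol.
Step 1 (H2O:HNO3 = 1:2): theoretical n(HNO3) = 39.926 mol; at 80.14% yield, n(HNO3) = 31.997 mol.
Step 2 (HNO3:NH4NO3 = 1:1): theoretical n(NH4NO3) = 31.997 mol, so theoretical mass = 31.997 × 80.052 = 2561.4 g.
At 82.14% yield, actual mass of NH4NO3 = 2561.4 × 0.8214 = 2103.9 g.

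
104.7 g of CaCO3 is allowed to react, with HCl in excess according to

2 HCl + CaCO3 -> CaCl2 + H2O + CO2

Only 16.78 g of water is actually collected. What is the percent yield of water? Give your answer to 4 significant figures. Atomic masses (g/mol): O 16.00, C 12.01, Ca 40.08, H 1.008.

89.04 %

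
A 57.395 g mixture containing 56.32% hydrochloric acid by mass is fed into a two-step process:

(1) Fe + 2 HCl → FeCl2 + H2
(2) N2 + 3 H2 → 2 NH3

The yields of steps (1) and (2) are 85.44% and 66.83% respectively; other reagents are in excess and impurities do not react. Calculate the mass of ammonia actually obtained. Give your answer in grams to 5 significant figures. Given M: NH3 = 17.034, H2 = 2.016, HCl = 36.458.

Pure HCl = 57.395 × 0.5632 = 32.3249 g.
n(HCl) = 32.3249 / 36.458 = 0.886633 mol.
Step 1 (HCl:H2 = 2:1): theoretical n(H2) = 0.443316 mol; at 85.44% yield, n(H2) = 0.378770 mol.
Step 2 (H2:NH3 = 3:2): theoretical n(NH3) = 0.252513 mol, so theoretical mass = 0.252513 × 17.034 = 4.30131 g.
At 66.83% yield, actual mass of NH3 = 4.30131 × 0.6683 = 2.87456 g.

2.8746 g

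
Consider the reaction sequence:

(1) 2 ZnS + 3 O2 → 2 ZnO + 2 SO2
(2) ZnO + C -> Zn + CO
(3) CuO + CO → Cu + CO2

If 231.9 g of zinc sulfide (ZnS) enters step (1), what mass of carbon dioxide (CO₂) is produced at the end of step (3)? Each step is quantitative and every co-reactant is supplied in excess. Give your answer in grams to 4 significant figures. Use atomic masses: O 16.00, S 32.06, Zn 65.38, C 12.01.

104.7 g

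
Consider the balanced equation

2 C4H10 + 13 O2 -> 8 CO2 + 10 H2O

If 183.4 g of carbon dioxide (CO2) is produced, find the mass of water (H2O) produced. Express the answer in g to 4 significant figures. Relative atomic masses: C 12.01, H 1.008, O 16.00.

93.85 g

M(CO2) = 12.01 + 2(16.00) = 44.01 g/mol.
M(H2O) = 2(1.008) + 16.00 = 18.016 g/mol.
n(CO2) = 183.40 g / 44.01 g/mol = 4.1672 mol.
From the equation the CO2:H2O mole ratio is 8:10, so n(H2O) = 4.1672 × 10/8 = 5.2090 mol.
Mass of H2O = 5.2090 mol × 18.016 g/mol = 93.846 g.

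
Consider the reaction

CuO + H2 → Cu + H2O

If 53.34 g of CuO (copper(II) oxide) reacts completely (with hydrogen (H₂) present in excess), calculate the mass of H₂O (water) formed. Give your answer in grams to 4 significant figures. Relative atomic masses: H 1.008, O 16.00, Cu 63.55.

12.08 g

M(CuO) = 63.55 + 16.00 = 79.55 g/mol.
M(H2O) = 2(1.008) + 16.00 = 18.016 g/mol.
n(CuO) = 53.340 g / 79.55 g/mol = 0.67052 mol.
From the equation the CuO:H2O mole ratio is 1:1, so n(H2O) = 0.67052 × 1/1 = 0.67052 mol.
Mass of H2O = 0.67052 mol × 18.016 g/mol = 12.080 g.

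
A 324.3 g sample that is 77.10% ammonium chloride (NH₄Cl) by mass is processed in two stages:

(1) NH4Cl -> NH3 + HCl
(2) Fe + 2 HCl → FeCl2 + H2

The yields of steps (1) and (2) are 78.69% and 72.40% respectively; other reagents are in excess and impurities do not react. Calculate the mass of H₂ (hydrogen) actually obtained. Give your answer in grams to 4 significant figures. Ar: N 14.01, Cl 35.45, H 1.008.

Pure NH4Cl = 324.3 × 0.7710 = 250.04 g.
M(NH4Cl) = 14.01 + 4(1.008) + 35.45 = 53.492 g/mol.
M(H2) = 2(1.008) = 2.016 g/mol.
n(NH4Cl) = 250.04 / 53.492 = 4.6743 mol.
Step 1 (NH4Cl:HCl = 1:1): theoretical n(HCl) = 4.6743 mol; at 78.69% yield, n(HCl) = 3.6782 mol.
Step 2 (HCl:H2 = 2:1): theoretical n(H2) = 1.8391 mol, so theoretical mass = 1.8391 × 2.016 = 3.7076 g.
At 72.40% yield, actual mass of H2 = 3.7076 × 0.7240 = 2.6843 g.

2.684 g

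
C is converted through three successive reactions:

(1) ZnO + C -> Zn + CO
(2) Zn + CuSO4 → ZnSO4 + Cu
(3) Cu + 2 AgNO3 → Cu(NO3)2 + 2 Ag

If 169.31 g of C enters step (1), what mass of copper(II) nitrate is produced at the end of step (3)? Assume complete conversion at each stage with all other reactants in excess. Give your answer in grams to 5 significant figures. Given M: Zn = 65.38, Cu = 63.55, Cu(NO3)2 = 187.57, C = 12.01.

n(C) = 169.31 / 12.01 = 14.0974 mol.
Reaction (1): C→Zn ratio 1:1 ⇒ n(Zn) = 14.0974 mol.
Reaction (2): Zn→Cu ratio 1:1 ⇒ n(Cu) = 14.0974 mol.
Reaction (3): Cu→Cu(NO3)2 ratio 1:1 ⇒ n(Cu(NO3)2) = 14.0974 mol.
Mass of Cu(NO3)2 = 14.0974 × 187.57 = 2644.25 g.

2644.3 g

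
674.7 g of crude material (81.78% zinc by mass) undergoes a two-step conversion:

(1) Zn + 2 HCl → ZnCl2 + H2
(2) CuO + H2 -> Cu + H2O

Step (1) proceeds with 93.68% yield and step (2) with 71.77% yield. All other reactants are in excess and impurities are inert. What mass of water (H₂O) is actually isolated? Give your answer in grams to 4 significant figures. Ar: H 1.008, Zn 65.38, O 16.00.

102.2 g

Pure Zn = 674.7 × 0.8178 = 551.77 g.
M(Zn) = 65.38 g/mol.
M(H2O) = 2(1.008) + 16.00 = 18.016 g/mol.
n(Zn) = 551.77 / 65.38 = 8.4394 mol.
Step 1 (Zn:H2 = 1:1): theoretical n(H2) = 8.4394 mol; at 93.68% yield, n(H2) = 7.9061 mol.
Step 2 (H2:H2O = 1:1): theoretical n(H2O) = 7.9061 mol, so theoretical mass = 7.9061 × 18.016 = 142.44 g.
At 71.77% yield, actual mass of H2O = 142.44 × 0.7177 = 102.23 g.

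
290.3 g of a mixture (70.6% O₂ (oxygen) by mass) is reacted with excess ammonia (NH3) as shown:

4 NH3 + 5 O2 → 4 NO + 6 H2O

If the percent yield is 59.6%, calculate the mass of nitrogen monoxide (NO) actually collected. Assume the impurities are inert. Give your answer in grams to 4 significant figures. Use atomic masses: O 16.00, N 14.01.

Pure O2 available = 290.3 g × 0.706 = 204.95 g.
M(O2) = 2(16.00) = 32.00 g/mol.
M(NO) = 14.01 + 16.00 = 30.01 g/mol.
n(O2) = 204.95 g / 32.00 g/mol = 6.4047 mol.
From the equation the O2:NO mole ratio is 5:4, so n(NO) = 6.4047 × 4/5 = 5.1238 mol.
Mass of NO = 5.1238 mol × 30.01 g/mol = 153.77 g.
Actual mass collected = 153.77 g × 0.596 = 91.644 g.

91.64 g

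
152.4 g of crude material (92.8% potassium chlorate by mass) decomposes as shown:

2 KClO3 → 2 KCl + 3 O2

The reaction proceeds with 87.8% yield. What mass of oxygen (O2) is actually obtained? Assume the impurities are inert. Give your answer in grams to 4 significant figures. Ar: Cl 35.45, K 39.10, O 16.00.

48.64 g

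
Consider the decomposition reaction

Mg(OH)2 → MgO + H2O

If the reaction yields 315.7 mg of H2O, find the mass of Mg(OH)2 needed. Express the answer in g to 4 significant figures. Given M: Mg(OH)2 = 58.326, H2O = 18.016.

1.022 g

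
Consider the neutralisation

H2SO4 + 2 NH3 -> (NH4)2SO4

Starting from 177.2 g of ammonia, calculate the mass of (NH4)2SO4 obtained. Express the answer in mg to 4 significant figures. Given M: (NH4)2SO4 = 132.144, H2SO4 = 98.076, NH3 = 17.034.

n(NH3) = 177.20 g / 17.034 g/mol = 10.403 mol.
From the equation the NH3:(NH4)2SO4 mole ratio is 2:1, so n((NH4)2SO4) = 10.403 × 1/2 = 5.2014 mol.
Mass of (NH4)2SO4 = 5.2014 mol × 132.144 g/mol = 687.33 g.
Converting to mg: 687.33 g = 687300 mg.

687300 mg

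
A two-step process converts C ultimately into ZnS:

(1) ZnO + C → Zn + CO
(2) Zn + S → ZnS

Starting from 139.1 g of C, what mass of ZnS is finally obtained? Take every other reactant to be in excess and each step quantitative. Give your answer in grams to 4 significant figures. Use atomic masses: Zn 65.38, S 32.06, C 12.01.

M(C) = 12.01 g/mol.
M(ZnS) = 65.38 + 32.06 = 97.44 g/mol.
n(C) = 139.10 / 12.01 = 11.582 mol.
Step 1 gives a 1:1 ratio of C to Zn, so n(Zn) = 11.582 mol.
In step 2 the Zn:ZnS ratio is 1:1, so n(ZnS) = 11.582 mol.
Mass of ZnS = 11.582 × 97.44 = 1128.6 g.

1129 g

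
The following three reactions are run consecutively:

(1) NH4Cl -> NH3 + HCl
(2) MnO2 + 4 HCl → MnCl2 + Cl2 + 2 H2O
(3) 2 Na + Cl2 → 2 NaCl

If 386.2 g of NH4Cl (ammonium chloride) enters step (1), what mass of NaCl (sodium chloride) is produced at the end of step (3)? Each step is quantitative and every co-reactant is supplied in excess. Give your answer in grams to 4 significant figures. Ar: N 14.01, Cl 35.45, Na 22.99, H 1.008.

211.0 g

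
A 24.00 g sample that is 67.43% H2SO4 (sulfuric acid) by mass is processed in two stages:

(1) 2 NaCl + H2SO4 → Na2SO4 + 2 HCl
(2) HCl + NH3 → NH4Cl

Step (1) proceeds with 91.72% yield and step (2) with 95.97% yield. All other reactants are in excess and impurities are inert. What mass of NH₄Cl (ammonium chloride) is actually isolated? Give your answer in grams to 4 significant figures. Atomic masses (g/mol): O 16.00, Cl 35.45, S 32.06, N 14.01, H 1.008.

Pure H2SO4 = 24.00 × 0.6743 = 16.183 g.
M(H2SO4) = 2(1.008) + 32.06 + 4(16.00) = 98.076 g/mol.
M(NH4Cl) = 14.01 + 4(1.008) + 35.45 = 53.492 g/mol.
n(H2SO4) = 16.183 / 98.076 = 0.16501 mol.
Step 1 (H2SO4:HCl = 1:2): theoretical n(HCl) = 0.33001 mol; at 91.72% yield, n(HCl) = 0.30269 mol.
Step 2 (HCl:NH4Cl = 1:1): theoretical n(NH4Cl) = 0.30269 mol, so theoretical mass = 0.30269 × 53.492 = 16.191 g.
At 95.97% yield, actual mass of NH4Cl = 16.191 × 0.9597 = 15.539 g.

15.54 g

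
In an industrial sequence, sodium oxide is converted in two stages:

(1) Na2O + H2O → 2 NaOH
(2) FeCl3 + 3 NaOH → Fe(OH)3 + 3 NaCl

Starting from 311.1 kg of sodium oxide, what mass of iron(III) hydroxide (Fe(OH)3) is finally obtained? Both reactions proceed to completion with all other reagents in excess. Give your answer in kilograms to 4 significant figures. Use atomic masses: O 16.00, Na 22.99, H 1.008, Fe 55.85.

M(Na2O) = 2(22.99) + 16.00 = 61.98 g/mol.
M(Fe(OH)3) = 55.85 + 3(16.00) + 3(1.008) = 106.874 g/mol.
311.1 kg = 311100 g.
n(Na2O) = 311100 / 61.98 = 5019.4 mol.
Step 1 gives a 1:2 ratio of Na2O to NaOH, so n(NaOH) = 10039 mol.
In step 2 the NaOH:Fe(OH)3 ratio is 3:1, so n(Fe(OH)3) = 3346.2 mol.
Mass of Fe(OH)3 = 3346.2 × 106.874 = 357630 g = 357.6 kg.

357.6 kg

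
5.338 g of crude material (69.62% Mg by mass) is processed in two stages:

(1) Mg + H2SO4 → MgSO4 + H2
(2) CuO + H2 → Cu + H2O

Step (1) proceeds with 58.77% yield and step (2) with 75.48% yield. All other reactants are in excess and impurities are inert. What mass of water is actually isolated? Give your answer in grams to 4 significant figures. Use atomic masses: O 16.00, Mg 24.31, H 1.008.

Pure Mg = 5.338 × 0.6962 = 3.7163 g.
M(Mg) = 24.31 g/mol.
M(H2O) = 2(1.008) + 16.00 = 18.016 g/mol.
n(Mg) = 3.7163 / 24.31 = 0.15287 mol.
Step 1 (Mg:H2 = 1:1): theoretical n(H2) = 0.15287 mol; at 58.77% yield, n(H2) = 0.089843 mol.
Step 2 (H2:H2O = 1:1): theoretical n(H2O) = 0.089843 mol, so theoretical mass = 0.089843 × 18.016 = 1.6186 g.
At 75.48% yield, actual mass of H2O = 1.6186 × 0.7548 = 1.2217 g.

1.222 g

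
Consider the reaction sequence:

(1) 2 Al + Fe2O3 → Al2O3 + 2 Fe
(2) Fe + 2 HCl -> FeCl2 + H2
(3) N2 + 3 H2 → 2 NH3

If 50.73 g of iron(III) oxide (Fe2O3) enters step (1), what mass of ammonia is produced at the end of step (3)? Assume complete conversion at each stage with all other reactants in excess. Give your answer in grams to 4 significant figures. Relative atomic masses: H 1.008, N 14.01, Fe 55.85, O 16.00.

M(Fe2O3) = 2(55.85) + 3(16.00) = 159.70 g/mol.
M(NH3) = 14.01 + 3(1.008) = 17.034 g/mol.
n(Fe2O3) = 50.73 / 159.70 = 0.31766 mol.
Reaction (1): Fe2O3→Fe ratio 1:2 ⇒ n(Fe) = 0.63532 mol.
Reaction (2): Fe→H2 ratio 1:1 ⇒ n(H2) = 0.63532 mol.
Reaction (3): H2→NH3 ratio 3:2 ⇒ n(NH3) = 0.42354 mol.
Mass of NH3 = 0.42354 × 17.034 = 7.2147 g.

7.215 g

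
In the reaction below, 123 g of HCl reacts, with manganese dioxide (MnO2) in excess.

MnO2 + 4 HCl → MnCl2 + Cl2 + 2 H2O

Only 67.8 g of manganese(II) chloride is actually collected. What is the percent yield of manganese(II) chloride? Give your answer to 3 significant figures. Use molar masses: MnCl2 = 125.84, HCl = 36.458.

63.9 %

n(HCl) = 123.0 g / 36.458 g/mol = 3.374 mol.
From the equation the HCl:MnCl2 mole ratio is 4:1, so n(MnCl2) = 3.374 × 1/4 = 0.8434 mol.
Mass of MnCl2 = 0.8434 mol × 125.84 g/mol = 106.1 g.
This is the theoretical yield. Percent yield = 67.8 g / 106.1 g × 100% = 63.88%.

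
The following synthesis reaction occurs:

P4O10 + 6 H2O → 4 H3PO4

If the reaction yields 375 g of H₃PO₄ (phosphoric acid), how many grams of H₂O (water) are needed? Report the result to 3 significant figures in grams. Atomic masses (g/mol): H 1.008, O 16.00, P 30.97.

M(H3PO4) = 3(1.008) + 30.97 + 4(16.00) = 97.994 g/mol.
M(H2O) = 2(1.008) + 16.00 = 18.016 g/mol.
n(H3PO4) = 375.0 g / 97.994 g/mol = 3.827 mol.
From the equation the H3PO4:H2O mole ratio is 4:6, so n(H2O) = 3.827 × 6/4 = 5.740 mol.
Mass of H2O = 5.740 mol × 18.016 g/mol = 103.4 g.

103 g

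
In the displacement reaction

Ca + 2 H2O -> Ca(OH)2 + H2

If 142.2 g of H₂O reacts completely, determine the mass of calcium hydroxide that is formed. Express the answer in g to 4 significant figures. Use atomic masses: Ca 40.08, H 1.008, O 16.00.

M(H2O) = 2(1.008) + 16.00 = 18.016 g/mol.
M(Ca(OH)2) = 40.08 + 2(16.00) + 2(1.008) = 74.096 g/mol.
n(H2O) = 142.20 g / 18.016 g/mol = 7.8930 mol.
From the equation the H2O:Ca(OH)2 mole ratio is 2:1, so n(Ca(OH)2) = 7.8930 × 1/2 = 3.9465 mol.
Mass of Ca(OH)2 = 3.9465 mol × 74.096 g/mol = 292.42 g.

292.4 g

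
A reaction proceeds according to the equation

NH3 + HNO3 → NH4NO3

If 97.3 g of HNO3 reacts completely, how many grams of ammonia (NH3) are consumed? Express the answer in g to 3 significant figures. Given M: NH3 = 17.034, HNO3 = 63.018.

n(HNO3) = 97.30 g / 63.018 g/mol = 1.544 mol.
From the equation the HNO3:NH3 mole ratio is 1:1, so n(NH3) = 1.544 × 1/1 = 1.544 mol.
Mass of NH3 = 1.544 mol × 17.034 g/mol = 26.30 g.

26.3 g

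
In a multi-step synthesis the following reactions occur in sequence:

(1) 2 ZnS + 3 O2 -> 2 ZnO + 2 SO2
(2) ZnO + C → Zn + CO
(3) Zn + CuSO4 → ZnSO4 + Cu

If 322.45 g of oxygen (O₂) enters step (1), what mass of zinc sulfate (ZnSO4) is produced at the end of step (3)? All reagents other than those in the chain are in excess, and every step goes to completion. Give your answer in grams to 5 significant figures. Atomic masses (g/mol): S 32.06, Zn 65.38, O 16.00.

1084.5 g

M(O2) = 2(16.00) = 32.00 g/mol.
M(ZnSO4) = 65.38 + 32.06 + 4(16.00) = 161.44 g/mol.
n(O2) = 322.45 / 32.00 = 10.0766 mol.
Reaction (1): O2→ZnO ratio 3:2 ⇒ n(ZnO) = 6.71771 mol.
Reaction (2): ZnO→Zn ratio 1:1 ⇒ n(Zn) = 6.71771 mol.
Reaction (3): Zn→ZnSO4 ratio 1:1 ⇒ n(ZnSO4) = 6.71771 mol.
Mass of ZnSO4 = 6.71771 × 161.44 = 1084.51 g.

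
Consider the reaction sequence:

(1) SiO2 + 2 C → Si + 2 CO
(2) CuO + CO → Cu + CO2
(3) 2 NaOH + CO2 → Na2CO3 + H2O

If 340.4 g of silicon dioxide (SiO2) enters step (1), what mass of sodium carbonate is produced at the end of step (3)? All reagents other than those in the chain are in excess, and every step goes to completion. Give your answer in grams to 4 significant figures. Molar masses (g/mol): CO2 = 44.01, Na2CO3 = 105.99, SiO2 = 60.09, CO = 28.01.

1201 g

n(SiO2) = 340.4 / 60.09 = 5.6648 mol.
Reaction (1): SiO2→CO ratio 1:2 ⇒ n(CO) = 11.330 mol.
Reaction (2): CO→CO2 ratio 1:1 ⇒ n(CO2) = 11.330 mol.
Reaction (3): CO2→Na2CO3 ratio 1:1 ⇒ n(Na2CO3) = 11.330 mol.
Mass of Na2CO3 = 11.330 × 105.99 = 1200.8 g.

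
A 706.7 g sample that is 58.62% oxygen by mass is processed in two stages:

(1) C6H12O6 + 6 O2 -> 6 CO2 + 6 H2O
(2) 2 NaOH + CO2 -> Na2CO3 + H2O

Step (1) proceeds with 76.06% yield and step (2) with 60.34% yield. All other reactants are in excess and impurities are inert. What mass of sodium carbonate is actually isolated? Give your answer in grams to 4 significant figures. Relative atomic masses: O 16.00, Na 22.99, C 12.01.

Pure O2 = 706.7 × 0.5862 = 414.27 g.
M(O2) = 2(16.00) = 32.00 g/mol.
M(Na2CO3) = 2(22.99) + 12.01 + 3(16.00) = 105.99 g/mol.
n(O2) = 414.27 / 32.00 = 12.946 mol.
Step 1 (O2:CO2 = 6:6): theoretical n(CO2) = 12.946 mol; at 76.06% yield, n(CO2) = 9.8466 mol.
Step 2 (CO2:Na2CO3 = 1:1): theoretical n(Na2CO3) = 9.8466 mol, so theoretical mass = 9.8466 × 105.99 = 1043.6 g.
At 60.34% yield, actual mass of Na2CO3 = 1043.6 × 0.6034 = 629.73 g.

629.7 g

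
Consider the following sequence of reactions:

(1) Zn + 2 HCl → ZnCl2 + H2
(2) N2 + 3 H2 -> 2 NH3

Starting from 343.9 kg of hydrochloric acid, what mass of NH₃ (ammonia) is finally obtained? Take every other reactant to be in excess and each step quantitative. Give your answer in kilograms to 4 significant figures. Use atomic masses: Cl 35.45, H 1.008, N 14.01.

53.56 kg

M(HCl) = 1.008 + 35.45 = 36.458 g/mol.
M(NH3) = 14.01 + 3(1.008) = 17.034 g/mol.
343.9 kg = 343900 g.
n(HCl) = 343900 / 36.458 = 9432.8 mol.
Step 1 gives a 2:1 ratio of HCl to H2, so n(H2) = 4716.4 mol.
In step 2 the H2:NH3 ratio is 3:2, so n(NH3) = 3144.3 mol.
Mass of NH3 = 3144.3 × 17.034 = 53559 g = 53.56 kg.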